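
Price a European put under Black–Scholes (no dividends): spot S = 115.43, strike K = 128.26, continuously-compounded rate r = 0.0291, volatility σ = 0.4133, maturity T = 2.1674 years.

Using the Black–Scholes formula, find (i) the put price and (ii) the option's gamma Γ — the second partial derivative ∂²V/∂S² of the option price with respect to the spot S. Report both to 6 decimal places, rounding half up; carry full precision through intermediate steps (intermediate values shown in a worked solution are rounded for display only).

σ√T = 0.4133·√2.1674 = 0.608464
d₁ = (ln(S/K) + (r+σ²/2)T) / (σ√T) = (ln(115.43/128.26) + (0.0291+0.4133²/2)·2.1674) / 0.608464 = (-0.105395 + 0.248186) / 0.608464 = 0.234674
d₂ = d₁ − σ√T = 0.234674 − 0.608464 = -0.373791
e^{−rT} = e^{−0.0291·2.1674} = 0.938876
N(−d₁) = 0.407231,  N(−d₂) = 0.645720
Put price V = K·e^{−rT}·N(−d₂) − S·N(−d₁) = 77.757784 − 47.006680 = 30.751104
φ(d₁) = (1/√(2π))·e^{−d₁²/2} = 0.388107
Γ = φ(d₁) / (S·σ·√T) = 0.005526

price = 30.751104
Γ = 0.005526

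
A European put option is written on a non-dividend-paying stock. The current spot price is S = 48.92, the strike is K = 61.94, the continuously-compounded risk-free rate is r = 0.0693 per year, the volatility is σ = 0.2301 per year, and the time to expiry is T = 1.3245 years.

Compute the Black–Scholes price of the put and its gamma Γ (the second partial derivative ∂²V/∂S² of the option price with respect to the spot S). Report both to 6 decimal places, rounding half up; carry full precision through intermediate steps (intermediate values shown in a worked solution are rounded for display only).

price = 10.143659
Γ = 0.028288

σ√T = 0.2301·√1.3245 = 0.264815
d₁ = (ln(S/K) + (r+σ²/2)T) / (σ√T) = (ln(48.92/61.94) + (0.0693+0.2301²/2)·1.3245) / 0.264815 = (-0.235980 + 0.126851) / 0.264815 = -0.412093
d₂ = d₁ − σ√T = -0.412093 − 0.264815 = -0.676908
e^{−rT} = e^{−0.0693·1.3245} = 0.912299
N(−d₁) = 0.659865,  N(−d₂) = 0.750768
Put price V = K·e^{−rT}·N(−d₂) − S·N(−d₁) = 42.424231 − 32.280572 = 10.143659
φ(d₁) = (1/√(2π))·e^{−d₁²/2} = 0.366466
Γ = φ(d₁) / (S·σ·√T) = 0.028288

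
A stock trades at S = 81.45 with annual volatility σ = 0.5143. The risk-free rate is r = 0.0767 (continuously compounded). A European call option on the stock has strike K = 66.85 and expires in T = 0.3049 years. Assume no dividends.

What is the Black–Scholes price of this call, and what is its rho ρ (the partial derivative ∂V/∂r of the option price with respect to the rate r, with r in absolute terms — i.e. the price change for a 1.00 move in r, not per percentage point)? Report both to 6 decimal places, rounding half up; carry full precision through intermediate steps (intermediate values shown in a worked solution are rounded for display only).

σ√T = 0.5143·√0.3049 = 0.283985
d₁ = (ln(S/K) + (r+σ²/2)T) / (σ√T) = (ln(81.45/66.85) + (0.0767+0.5143²/2)·0.3049) / 0.283985 = (0.197538 + 0.063710) / 0.283985 = 0.919935
d₂ = d₁ − σ√T = 0.919935 − 0.283985 = 0.635950
e^{−rT} = e^{−0.0767·0.3049} = 0.976885
N(d₁) = 0.821197,  N(d₂) = 0.737595
Call price V = S·N(d₁) − K·e^{−rT}·N(d₂) = 66.886461 − 48.168520 = 18.717941
ρ = K·T·e^{−rT}·N(d₂) = 14.686582

price = 18.717941
ρ = 14.686582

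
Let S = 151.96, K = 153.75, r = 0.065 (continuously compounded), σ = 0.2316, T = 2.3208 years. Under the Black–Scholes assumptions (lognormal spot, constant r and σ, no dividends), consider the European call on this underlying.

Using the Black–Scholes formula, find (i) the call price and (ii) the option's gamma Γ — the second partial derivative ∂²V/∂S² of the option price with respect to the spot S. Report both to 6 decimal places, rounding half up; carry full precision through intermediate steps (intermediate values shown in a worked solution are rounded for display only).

price = 31.274956
Γ = 0.006322

σ√T = 0.2316·√2.3208 = 0.352823
d₁ = (ln(S/K) + (r+σ²/2)T) / (σ√T) = (ln(151.96/153.75) + (0.065+0.2316²/2)·2.3208) / 0.352823 = (-0.011711 + 0.213094) / 0.352823 = 0.570777
d₂ = d₁ − σ√T = 0.570777 − 0.352823 = 0.217954
e^{−rT} = e^{−0.065·2.3208} = 0.859975
N(d₁) = 0.715925,  N(d₂) = 0.586267
Call price V = S·N(d₁) − K·e^{−rT}·N(d₂) = 108.791917 − 77.516961 = 31.274956
φ(d₁) = (1/√(2π))·e^{−d₁²/2} = 0.338974
Γ = φ(d₁) / (S·σ·√T) = 0.006322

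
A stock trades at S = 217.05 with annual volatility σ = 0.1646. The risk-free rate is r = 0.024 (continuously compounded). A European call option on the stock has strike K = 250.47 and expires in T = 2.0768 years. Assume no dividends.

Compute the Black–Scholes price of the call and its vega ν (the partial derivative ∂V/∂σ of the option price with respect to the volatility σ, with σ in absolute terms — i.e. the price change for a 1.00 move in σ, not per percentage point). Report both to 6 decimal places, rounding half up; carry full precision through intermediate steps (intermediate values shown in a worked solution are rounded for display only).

price = 12.508369
ν = 120.155602

σ√T = 0.1646·√2.0768 = 0.237207
d₁ = (ln(S/K) + (r+σ²/2)T) / (σ√T) = (ln(217.05/250.47) + (0.024+0.1646²/2)·2.0768) / 0.237207 = (-0.143211 + 0.077977) / 0.237207 = -0.275012
d₂ = d₁ − σ√T = -0.275012 − 0.237207 = -0.512219
e^{−rT} = e^{−0.024·2.0768} = 0.951379
N(d₁) = 0.391654,  N(d₂) = 0.304249
Call price V = S·N(d₁) − K·e^{−rT}·N(d₂) = 85.008411 − 72.500042 = 12.508369
φ(d₁) = (1/√(2π))·e^{−d₁²/2} = 0.384138
ν = S·φ(d₁)·√T = 120.155602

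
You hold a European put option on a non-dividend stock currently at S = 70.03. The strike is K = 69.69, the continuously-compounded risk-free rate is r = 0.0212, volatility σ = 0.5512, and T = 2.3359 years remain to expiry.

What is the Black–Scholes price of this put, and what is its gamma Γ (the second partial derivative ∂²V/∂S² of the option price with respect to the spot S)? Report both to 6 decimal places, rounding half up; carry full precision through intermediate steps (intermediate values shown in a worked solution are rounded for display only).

σ√T = 0.5512·√2.3359 = 0.842435
d₁ = (ln(S/K) + (r+σ²/2)T) / (σ√T) = (ln(70.03/69.69) + (0.0212+0.5512²/2)·2.3359) / 0.842435 = (0.004867 + 0.404369) / 0.842435 = 0.485778
d₂ = d₁ − σ√T = 0.485778 − 0.842435 = -0.356657
e^{−rT} = e^{−0.0212·2.3359} = 0.951685
N(−d₁) = 0.313562,  N(−d₂) = 0.639326
Put price V = K·e^{−rT}·N(−d₂) − S·N(−d₁) = 42.401956 − 21.958770 = 20.443186
φ(d₁) = (1/√(2π))·e^{−d₁²/2} = 0.354542
Γ = φ(d₁) / (S·σ·√T) = 0.006010

price = 20.443186
Γ = 0.006010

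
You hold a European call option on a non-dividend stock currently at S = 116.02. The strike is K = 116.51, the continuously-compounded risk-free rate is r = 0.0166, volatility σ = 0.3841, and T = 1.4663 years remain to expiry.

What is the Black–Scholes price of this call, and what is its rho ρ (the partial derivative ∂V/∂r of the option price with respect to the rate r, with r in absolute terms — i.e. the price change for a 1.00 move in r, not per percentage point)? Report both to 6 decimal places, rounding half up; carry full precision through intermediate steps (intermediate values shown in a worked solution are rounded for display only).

σ√T = 0.3841·√1.4663 = 0.465110
d₁ = (ln(S/K) + (r+σ²/2)T) / (σ√T) = (ln(116.02/116.51) + (0.0166+0.3841²/2)·1.4663) / 0.465110 = (-0.004215 + 0.132504) / 0.465110 = 0.275827
d₂ = d₁ − σ√T = 0.275827 − 0.465110 = -0.189283
e^{−rT} = e^{−0.0166·1.4663} = 0.975953
N(d₁) = 0.608659,  N(d₂) = 0.424935
Call price V = S·N(d₁) − K·e^{−rT}·N(d₂) = 70.616662 − 48.318682 = 22.297980
ρ = K·T·e^{−rT}·N(d₂) = 70.849684

price = 22.297980
ρ = 70.849684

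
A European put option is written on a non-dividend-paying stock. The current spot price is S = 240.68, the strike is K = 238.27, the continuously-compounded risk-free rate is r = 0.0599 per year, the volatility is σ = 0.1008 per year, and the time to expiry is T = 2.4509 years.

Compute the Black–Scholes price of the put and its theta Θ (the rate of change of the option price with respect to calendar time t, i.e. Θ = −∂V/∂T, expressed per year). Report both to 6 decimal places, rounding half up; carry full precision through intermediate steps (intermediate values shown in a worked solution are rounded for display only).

σ√T = 0.1008·√2.4509 = 0.157806
d₁ = (ln(S/K) + (r+σ²/2)T) / (σ√T) = (ln(240.68/238.27) + (0.0599+0.1008²/2)·2.4509) / 0.157806 = (0.010064 + 0.159260) / 0.157806 = 1.072989
d₂ = d₁ − σ√T = 1.072989 − 0.157806 = 0.915183
e^{−rT} = e^{−0.0599·2.4509} = 0.863459
N(−d₁) = 0.141638,  N(−d₂) = 0.180048
Put price V = K·e^{−rT}·N(−d₂) − S·N(−d₁) = 37.042373 − 34.089439 = 2.952933
φ(d₁) = (1/√(2π))·e^{−d₁²/2} = 0.224340
Θ = −S·φ(d₁)·σ/(2√T) + r·K·e^{−rT}·N(−d₂) = −1.738261 + 2.218838 = 0.480577

price = 2.952933
Θ = 0.480577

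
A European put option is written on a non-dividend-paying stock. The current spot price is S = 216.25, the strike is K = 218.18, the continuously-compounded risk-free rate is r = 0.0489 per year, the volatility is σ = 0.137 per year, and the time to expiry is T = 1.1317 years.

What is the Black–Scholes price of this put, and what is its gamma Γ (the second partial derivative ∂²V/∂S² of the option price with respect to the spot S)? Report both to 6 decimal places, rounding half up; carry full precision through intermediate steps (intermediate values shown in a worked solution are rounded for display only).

price = 7.986322
Γ = 0.011724

σ√T = 0.137·√1.1317 = 0.145743
d₁ = (ln(S/K) + (r+σ²/2)T) / (σ√T) = (ln(216.25/218.18) + (0.0489+0.137²/2)·1.1317) / 0.145743 = (-0.008885 + 0.065961) / 0.145743 = 0.391617
d₂ = d₁ − σ√T = 0.391617 − 0.145743 = 0.245875
e^{−rT} = e^{−0.0489·1.1317} = 0.946163
N(−d₁) = 0.347670,  N(−d₂) = 0.402890
Put price V = K·e^{−rT}·N(−d₂) − S·N(−d₁) = 83.170058 − 75.183736 = 7.986322
φ(d₁) = (1/√(2π))·e^{−d₁²/2} = 0.369494
Γ = φ(d₁) / (S·σ·√T) = 0.011724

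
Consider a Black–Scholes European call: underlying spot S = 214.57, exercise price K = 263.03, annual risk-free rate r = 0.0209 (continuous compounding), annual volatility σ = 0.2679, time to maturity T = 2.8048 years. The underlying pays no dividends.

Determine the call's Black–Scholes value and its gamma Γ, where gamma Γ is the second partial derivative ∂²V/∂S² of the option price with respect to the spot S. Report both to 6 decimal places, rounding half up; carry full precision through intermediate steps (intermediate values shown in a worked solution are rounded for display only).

price = 26.402267
Γ = 0.004124

σ√T = 0.2679·√2.8048 = 0.448667
d₁ = (ln(S/K) + (r+σ²/2)T) / (σ√T) = (ln(214.57/263.03) + (0.0209+0.2679²/2)·2.8048) / 0.448667 = (-0.203632 + 0.159271) / 0.448667 = -0.098873
d₂ = d₁ − σ√T = -0.098873 − 0.448667 = -0.547539
e^{−rT} = e^{−0.0209·2.8048} = 0.943065
N(d₁) = 0.460620,  N(d₂) = 0.292004
Call price V = S·N(d₁) − K·e^{−rT}·N(d₂) = 98.835153 − 72.432886 = 26.402267
φ(d₁) = (1/√(2π))·e^{−d₁²/2} = 0.396997
Γ = φ(d₁) / (S·σ·√T) = 0.004124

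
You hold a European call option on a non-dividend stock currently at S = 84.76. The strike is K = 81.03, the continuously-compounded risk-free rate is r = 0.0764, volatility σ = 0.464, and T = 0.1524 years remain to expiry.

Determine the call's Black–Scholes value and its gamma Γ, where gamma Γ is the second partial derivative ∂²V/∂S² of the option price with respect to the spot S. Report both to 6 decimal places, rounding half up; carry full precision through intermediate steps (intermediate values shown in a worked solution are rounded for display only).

σ√T = 0.464·√0.1524 = 0.181138
d₁ = (ln(S/K) + (r+σ²/2)T) / (σ√T) = (ln(84.76/81.03) + (0.0764+0.464²/2)·0.1524) / 0.181138 = (0.045004 + 0.028049) / 0.181138 = 0.403300
d₂ = d₁ − σ√T = 0.403300 − 0.181138 = 0.222162
e^{−rT} = e^{−0.0764·0.1524} = 0.988424
N(d₁) = 0.656636,  N(d₂) = 0.587906
Call price V = S·N(d₁) − K·e^{−rT}·N(d₂) = 55.656502 − 47.086585 = 8.569916
φ(d₁) = (1/√(2π))·e^{−d₁²/2} = 0.367782
Γ = φ(d₁) / (S·σ·√T) = 0.023955

price = 8.569916
Γ = 0.023955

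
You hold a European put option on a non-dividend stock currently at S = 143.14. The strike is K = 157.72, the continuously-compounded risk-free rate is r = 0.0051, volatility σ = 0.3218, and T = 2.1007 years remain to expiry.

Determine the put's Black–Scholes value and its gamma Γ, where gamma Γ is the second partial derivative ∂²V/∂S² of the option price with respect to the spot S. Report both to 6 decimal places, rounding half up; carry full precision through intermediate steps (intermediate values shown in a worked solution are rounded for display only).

σ√T = 0.3218·√2.1007 = 0.466410
d₁ = (ln(S/K) + (r+σ²/2)T) / (σ√T) = (ln(143.14/157.72) + (0.0051+0.3218²/2)·2.1007) / 0.466410 = (-0.096998 + 0.119483) / 0.466410 = 0.048208
d₂ = d₁ − σ√T = 0.048208 − 0.466410 = -0.418202
e^{−rT} = e^{−0.0051·2.1007} = 0.989344
N(−d₁) = 0.480775,  N(−d₂) = 0.662100
Put price V = K·e^{−rT}·N(−d₂) − S·N(−d₁) = 103.313664 − 68.818170 = 34.495493
φ(d₁) = (1/√(2π))·e^{−d₁²/2} = 0.398479
Γ = φ(d₁) / (S·σ·√T) = 0.005969

price = 34.495493
Γ = 0.005969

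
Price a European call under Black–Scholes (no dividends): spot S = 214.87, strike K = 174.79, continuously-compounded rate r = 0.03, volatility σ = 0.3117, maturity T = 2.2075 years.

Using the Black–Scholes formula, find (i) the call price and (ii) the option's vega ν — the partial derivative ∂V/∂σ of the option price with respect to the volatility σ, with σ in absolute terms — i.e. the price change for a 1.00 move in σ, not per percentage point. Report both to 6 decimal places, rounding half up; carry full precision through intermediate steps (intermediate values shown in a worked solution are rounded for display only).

price = 65.982519
ν = 90.971555

σ√T = 0.3117·√2.2075 = 0.463113
d₁ = (ln(S/K) + (r+σ²/2)T) / (σ√T) = (ln(214.87/174.79) + (0.03+0.3117²/2)·2.2075) / 0.463113 = (0.206448 + 0.173462) / 0.463113 = 0.820339
d₂ = d₁ − σ√T = 0.820339 − 0.463113 = 0.357226
e^{−rT} = e^{−0.03·2.2075} = 0.935920
N(d₁) = 0.793989,  N(d₂) = 0.639539
Call price V = S·N(d₁) − K·e^{−rT}·N(d₂) = 170.604327 − 104.621809 = 65.982519
φ(d₁) = (1/√(2π))·e^{−d₁²/2} = 0.284957
ν = S·φ(d₁)·√T = 90.971555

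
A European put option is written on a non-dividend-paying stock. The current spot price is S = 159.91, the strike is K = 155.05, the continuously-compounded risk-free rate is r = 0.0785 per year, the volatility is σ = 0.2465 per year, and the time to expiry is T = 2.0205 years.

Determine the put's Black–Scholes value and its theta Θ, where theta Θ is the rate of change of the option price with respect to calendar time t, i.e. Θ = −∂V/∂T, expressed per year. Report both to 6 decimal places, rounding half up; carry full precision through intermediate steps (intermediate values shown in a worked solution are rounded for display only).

σ√T = 0.2465·√2.0205 = 0.350386
d₁ = (ln(S/K) + (r+σ²/2)T) / (σ√T) = (ln(159.91/155.05) + (0.0785+0.2465²/2)·2.0205) / 0.350386 = (0.030864 + 0.219994) / 0.350386 = 0.715948
d₂ = d₁ − σ√T = 0.715948 − 0.350386 = 0.365562
e^{−rT} = e^{−0.0785·2.0205} = 0.853330
N(−d₁) = 0.237012,  N(−d₂) = 0.357346
Put price V = K·e^{−rT}·N(−d₂) − S·N(−d₁) = 47.280006 − 37.900560 = 9.379446
φ(d₁) = (1/√(2π))·e^{−d₁²/2} = 0.308748
Θ = −S·φ(d₁)·σ/(2√T) + r·K·e^{−rT}·N(−d₂) = −4.280925 + 3.711480 = -0.569444

price = 9.379446
Θ = -0.569444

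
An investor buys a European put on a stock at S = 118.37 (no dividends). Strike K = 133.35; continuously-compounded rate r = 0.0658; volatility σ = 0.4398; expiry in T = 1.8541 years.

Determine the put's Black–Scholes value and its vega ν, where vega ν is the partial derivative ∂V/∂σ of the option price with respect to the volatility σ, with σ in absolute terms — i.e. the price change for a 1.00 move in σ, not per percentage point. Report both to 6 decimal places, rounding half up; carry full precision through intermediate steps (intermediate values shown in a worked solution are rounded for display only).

σ√T = 0.4398·√1.8541 = 0.598855
d₁ = (ln(S/K) + (r+σ²/2)T) / (σ√T) = (ln(118.37/133.35) + (0.0658+0.4398²/2)·1.8541) / 0.598855 = (-0.119162 + 0.301314) / 0.598855 = 0.304166
d₂ = d₁ − σ√T = 0.304166 − 0.598855 = -0.294689
e^{−rT} = e^{−0.0658·1.8541} = 0.885149
N(−d₁) = 0.380501,  N(−d₂) = 0.615884
Put price V = K·e^{−rT}·N(−d₂) − S·N(−d₁) = 72.695620 − 45.039853 = 27.655767
φ(d₁) = (1/√(2π))·e^{−d₁²/2} = 0.380908
ν = S·φ(d₁)·√T = 61.394355

price = 27.655767
ν = 61.394355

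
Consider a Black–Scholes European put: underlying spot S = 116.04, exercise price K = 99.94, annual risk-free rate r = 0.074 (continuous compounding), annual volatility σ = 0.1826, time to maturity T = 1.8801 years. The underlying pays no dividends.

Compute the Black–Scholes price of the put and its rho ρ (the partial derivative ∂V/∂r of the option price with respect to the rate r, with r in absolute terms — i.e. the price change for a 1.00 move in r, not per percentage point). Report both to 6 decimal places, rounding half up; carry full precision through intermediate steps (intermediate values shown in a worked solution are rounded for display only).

price = 1.546848
ρ = -24.883214

σ√T = 0.1826·√1.8801 = 0.250375
d₁ = (ln(S/K) + (r+σ²/2)T) / (σ√T) = (ln(116.04/99.94) + (0.074+0.1826²/2)·1.8801) / 0.250375 = (0.149365 + 0.170471) / 0.250375 = 1.277428
d₂ = d₁ − σ√T = 1.277428 − 0.250375 = 1.027053
e^{−rT} = e^{−0.074·1.8801} = 0.870117
N(−d₁) = 0.100726,  N(−d₂) = 0.152198
Put price V = K·e^{−rT}·N(−d₂) − S·N(−d₁) = 13.235048 − 11.688200 = 1.546848
ρ = −K·T·e^{−rT}·N(−d₂) = -24.883214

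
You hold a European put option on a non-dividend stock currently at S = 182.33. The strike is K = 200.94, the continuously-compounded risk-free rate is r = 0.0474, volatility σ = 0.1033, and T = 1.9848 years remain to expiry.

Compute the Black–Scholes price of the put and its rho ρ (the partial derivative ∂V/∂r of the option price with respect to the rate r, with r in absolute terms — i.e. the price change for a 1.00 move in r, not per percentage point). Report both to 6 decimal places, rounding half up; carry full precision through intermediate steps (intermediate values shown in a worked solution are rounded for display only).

price = 10.879258
ρ = -195.119123

σ√T = 0.1033·√1.9848 = 0.145532
d₁ = (ln(S/K) + (r+σ²/2)T) / (σ√T) = (ln(182.33/200.94) + (0.0474+0.1033²/2)·1.9848) / 0.145532 = (-0.097188 + 0.104669) / 0.145532 = 0.051406
d₂ = d₁ − σ√T = 0.051406 − 0.145532 = -0.094126
e^{−rT} = e^{−0.0474·1.9848} = 0.910210
N(−d₁) = 0.479501,  N(−d₂) = 0.537496
Put price V = K·e^{−rT}·N(−d₂) − S·N(−d₁) = 98.306692 − 87.427435 = 10.879258
ρ = −K·T·e^{−rT}·N(−d₂) = -195.119123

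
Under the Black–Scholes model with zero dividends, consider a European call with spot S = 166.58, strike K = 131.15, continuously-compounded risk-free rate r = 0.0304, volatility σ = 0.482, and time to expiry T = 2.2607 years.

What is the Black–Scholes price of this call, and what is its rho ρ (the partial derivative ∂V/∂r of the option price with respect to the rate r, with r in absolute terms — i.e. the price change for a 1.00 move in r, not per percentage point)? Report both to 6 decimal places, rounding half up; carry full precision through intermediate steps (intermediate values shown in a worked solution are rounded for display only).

σ√T = 0.482·√2.2607 = 0.724717
d₁ = (ln(S/K) + (r+σ²/2)T) / (σ√T) = (ln(166.58/131.15) + (0.0304+0.482²/2)·2.2607) / 0.724717 = (0.239134 + 0.331333) / 0.724717 = 0.787158
d₂ = d₁ − σ√T = 0.787158 − 0.724717 = 0.062441
e^{−rT} = e^{−0.0304·2.2607} = 0.933583
N(d₁) = 0.784405,  N(d₂) = 0.524894
Call price V = S·N(d₁) − K·e^{−rT}·N(d₂) = 130.666225 − 64.267725 = 66.398499
ρ = K·T·e^{−rT}·N(d₂) = 145.290047

price = 66.398499
ρ = 145.290047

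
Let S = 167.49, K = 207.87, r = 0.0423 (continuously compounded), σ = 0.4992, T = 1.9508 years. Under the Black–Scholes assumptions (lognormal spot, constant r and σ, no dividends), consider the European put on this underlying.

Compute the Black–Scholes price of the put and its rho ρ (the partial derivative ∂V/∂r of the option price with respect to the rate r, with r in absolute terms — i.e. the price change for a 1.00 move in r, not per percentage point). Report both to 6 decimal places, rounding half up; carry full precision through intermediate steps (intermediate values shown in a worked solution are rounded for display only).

σ√T = 0.4992·√1.9508 = 0.697238
d₁ = (ln(S/K) + (r+σ²/2)T) / (σ√T) = (ln(167.49/207.87) + (0.0423+0.4992²/2)·1.9508) / 0.697238 = (-0.215989 + 0.325589) / 0.697238 = 0.157192
d₂ = d₁ − σ√T = 0.157192 − 0.697238 = -0.540046
e^{−rT} = e^{−0.0423·1.9508} = 0.920794
N(−d₁) = 0.437547,  N(−d₂) = 0.705417
Put price V = K·e^{−rT}·N(−d₂) − S·N(−d₁) = 135.020755 − 73.284737 = 61.736018
ρ = −K·T·e^{−rT}·N(−d₂) = -263.398489

price = 61.736018
ρ = -263.398489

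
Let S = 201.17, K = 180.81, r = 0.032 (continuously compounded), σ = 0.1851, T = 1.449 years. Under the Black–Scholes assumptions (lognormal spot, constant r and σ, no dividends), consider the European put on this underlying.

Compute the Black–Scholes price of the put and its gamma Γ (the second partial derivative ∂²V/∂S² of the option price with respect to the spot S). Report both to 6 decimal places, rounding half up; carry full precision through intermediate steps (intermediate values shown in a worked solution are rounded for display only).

price = 6.043105
Γ = 0.006471

σ√T = 0.1851·√1.449 = 0.222813
d₁ = (ln(S/K) + (r+σ²/2)T) / (σ√T) = (ln(201.17/180.81) + (0.032+0.1851²/2)·1.449) / 0.222813 = (0.106704 + 0.071191) / 0.222813 = 0.798402
d₂ = d₁ − σ√T = 0.798402 − 0.222813 = 0.575589
e^{−rT} = e^{−0.032·1.449} = 0.954691
N(−d₁) = 0.212319,  N(−d₂) = 0.282447
Put price V = K·e^{−rT}·N(−d₂) − S·N(−d₁) = 48.755239 − 42.712134 = 6.043105
φ(d₁) = (1/√(2π))·e^{−d₁²/2} = 0.290062
Γ = φ(d₁) / (S·σ·√T) = 0.006471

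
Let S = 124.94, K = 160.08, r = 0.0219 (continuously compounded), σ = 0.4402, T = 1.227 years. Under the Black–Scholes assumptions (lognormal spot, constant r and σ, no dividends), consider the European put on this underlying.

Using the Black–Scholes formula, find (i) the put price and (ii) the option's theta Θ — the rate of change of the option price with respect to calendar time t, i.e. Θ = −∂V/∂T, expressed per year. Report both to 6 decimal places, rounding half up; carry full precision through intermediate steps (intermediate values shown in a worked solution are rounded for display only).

price = 45.151955
Θ = -7.105475

σ√T = 0.4402·√1.227 = 0.487610
d₁ = (ln(S/K) + (r+σ²/2)T) / (σ√T) = (ln(124.94/160.08) + (0.0219+0.4402²/2)·1.227) / 0.487610 = (-0.247840 + 0.145753) / 0.487610 = -0.209362
d₂ = d₁ − σ√T = -0.209362 − 0.487610 = -0.696972
e^{−rT} = e^{−0.0219·1.227} = 0.973487
N(−d₁) = 0.582917,  N(−d₂) = 0.757090
Put price V = K·e^{−rT}·N(−d₂) − S·N(−d₁) = 117.981650 − 72.829694 = 45.151955
φ(d₁) = (1/√(2π))·e^{−d₁²/2} = 0.390294
Θ = −S·φ(d₁)·σ/(2√T) + r·K·e^{−rT}·N(−d₂) = −9.689273 + 2.583798 = -7.105475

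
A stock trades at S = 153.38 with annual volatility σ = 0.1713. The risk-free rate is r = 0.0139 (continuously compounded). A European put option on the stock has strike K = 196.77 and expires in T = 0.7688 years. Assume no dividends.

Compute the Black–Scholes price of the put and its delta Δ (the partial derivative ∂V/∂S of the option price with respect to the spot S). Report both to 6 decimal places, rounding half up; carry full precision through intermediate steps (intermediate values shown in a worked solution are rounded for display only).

σ√T = 0.1713·√0.7688 = 0.150198
d₁ = (ln(S/K) + (r+σ²/2)T) / (σ√T) = (ln(153.38/196.77) + (0.0139+0.1713²/2)·0.7688) / 0.150198 = (-0.249117 + 0.021966) / 0.150198 = -1.512344
d₂ = d₁ − σ√T = -1.512344 − 0.150198 = -1.662542
e^{−rT} = e^{−0.0139·0.7688} = 0.989371
N(−d₁) = 0.934777,  N(−d₂) = 0.951798
Put price V = K·e^{−rT}·N(−d₂) − S·N(−d₁) = 185.294543 − 143.376068 = 41.918475
Δ = −N(−d₁) = -0.934777

price = 41.918475
Δ = -0.934777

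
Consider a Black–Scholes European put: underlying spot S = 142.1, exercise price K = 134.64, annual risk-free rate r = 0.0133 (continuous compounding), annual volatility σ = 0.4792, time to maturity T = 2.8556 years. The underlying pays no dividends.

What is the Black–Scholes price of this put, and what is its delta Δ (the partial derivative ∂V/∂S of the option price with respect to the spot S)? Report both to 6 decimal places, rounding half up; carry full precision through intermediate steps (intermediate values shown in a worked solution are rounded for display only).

σ√T = 0.4792·√2.8556 = 0.809777
d₁ = (ln(S/K) + (r+σ²/2)T) / (σ√T) = (ln(142.1/134.64) + (0.0133+0.4792²/2)·2.8556) / 0.809777 = (0.053926 + 0.365849) / 0.809777 = 0.518384
d₂ = d₁ − σ√T = 0.518384 − 0.809777 = -0.291393
e^{−rT} = e^{−0.0133·2.8556} = 0.962733
N(−d₁) = 0.302095,  N(−d₂) = 0.614625
Put price V = K·e^{−rT}·N(−d₂) − S·N(−d₁) = 79.669083 − 42.927729 = 36.741354
Δ = −N(−d₁) = -0.302095

price = 36.741354
Δ = -0.302095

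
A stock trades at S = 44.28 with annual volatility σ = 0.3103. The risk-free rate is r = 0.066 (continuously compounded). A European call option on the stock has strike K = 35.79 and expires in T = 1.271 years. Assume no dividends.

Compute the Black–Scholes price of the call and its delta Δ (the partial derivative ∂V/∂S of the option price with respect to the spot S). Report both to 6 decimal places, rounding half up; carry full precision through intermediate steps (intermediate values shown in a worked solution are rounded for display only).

σ√T = 0.3103·√1.271 = 0.349828
d₁ = (ln(S/K) + (r+σ²/2)T) / (σ√T) = (ln(44.28/35.79) + (0.066+0.3103²/2)·1.271) / 0.349828 = (0.212865 + 0.145076) / 0.349828 = 1.023190
d₂ = d₁ − σ√T = 1.023190 − 0.349828 = 0.673362
e^{−rT} = e^{−0.066·1.271} = 0.919536
N(d₁) = 0.846891,  N(d₂) = 0.749641
Call price V = S·N(d₁) − K·e^{−rT}·N(d₂) = 37.500330 − 24.670846 = 12.829484
Δ = N(d₁) = 0.846891

price = 12.829484
Δ = 0.846891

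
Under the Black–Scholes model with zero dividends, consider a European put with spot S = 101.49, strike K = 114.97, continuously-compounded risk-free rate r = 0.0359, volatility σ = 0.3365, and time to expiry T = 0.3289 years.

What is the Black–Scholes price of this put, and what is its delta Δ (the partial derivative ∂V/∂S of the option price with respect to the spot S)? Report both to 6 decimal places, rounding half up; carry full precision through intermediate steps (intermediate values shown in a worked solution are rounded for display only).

price = 15.702781
Δ = -0.687422

σ√T = 0.3365·√0.3289 = 0.192982
d₁ = (ln(S/K) + (r+σ²/2)T) / (σ√T) = (ln(101.49/114.97) + (0.0359+0.3365²/2)·0.3289) / 0.192982 = (-0.124711 + 0.030429) / 0.192982 = -0.488555
d₂ = d₁ − σ√T = -0.488555 − 0.192982 = -0.681537
e^{−rT} = e^{−0.0359·0.3289} = 0.988262
N(−d₁) = 0.687422,  N(−d₂) = 0.752234
Put price V = K·e^{−rT}·N(−d₂) − S·N(−d₁) = 85.469206 − 69.766426 = 15.702781
Δ = −N(−d₁) = -0.687422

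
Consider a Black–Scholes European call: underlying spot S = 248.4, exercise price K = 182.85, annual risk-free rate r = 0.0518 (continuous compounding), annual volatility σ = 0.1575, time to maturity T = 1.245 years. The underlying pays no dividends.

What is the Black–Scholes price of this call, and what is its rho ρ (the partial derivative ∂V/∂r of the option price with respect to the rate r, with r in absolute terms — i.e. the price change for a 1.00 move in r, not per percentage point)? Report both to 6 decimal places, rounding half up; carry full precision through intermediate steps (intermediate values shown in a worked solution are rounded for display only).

σ√T = 0.1575·√1.245 = 0.175738
d₁ = (ln(S/K) + (r+σ²/2)T) / (σ√T) = (ln(248.4/182.85) + (0.0518+0.1575²/2)·1.245) / 0.175738 = (0.306374 + 0.079933) / 0.175738 = 2.198201
d₂ = d₁ − σ√T = 2.198201 − 0.175738 = 2.022463
e^{−rT} = e^{−0.0518·1.245} = 0.937545
N(d₁) = 0.986033,  N(d₂) = 0.978436
Call price V = S·N(d₁) − K·e^{−rT}·N(d₂) = 244.930502 − 167.733262 = 77.197240
ρ = K·T·e^{−rT}·N(d₂) = 208.827911

price = 77.197240
ρ = 208.827911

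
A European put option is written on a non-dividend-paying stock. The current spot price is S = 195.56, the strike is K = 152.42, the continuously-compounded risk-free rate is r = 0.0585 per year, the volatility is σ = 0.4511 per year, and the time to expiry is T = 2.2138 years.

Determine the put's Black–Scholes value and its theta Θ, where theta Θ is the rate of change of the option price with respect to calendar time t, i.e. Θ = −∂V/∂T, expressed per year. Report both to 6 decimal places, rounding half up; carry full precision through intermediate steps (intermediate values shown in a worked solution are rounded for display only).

σ√T = 0.4511·√2.2138 = 0.671185
d₁ = (ln(S/K) + (r+σ²/2)T) / (σ√T) = (ln(195.56/152.42) + (0.0585+0.4511²/2)·2.2138) / 0.671185 = (0.249227 + 0.354752) / 0.671185 = 0.899870
d₂ = d₁ − σ√T = 0.899870 − 0.671185 = 0.228686
e^{−rT} = e^{−0.0585·2.2138} = 0.878528
N(−d₁) = 0.184095,  N(−d₂) = 0.409557
Put price V = K·e^{−rT}·N(−d₂) − S·N(−d₁) = 54.841792 − 36.001551 = 18.840241
φ(d₁) = (1/√(2π))·e^{−d₁²/2} = 0.266116
Θ = −S·φ(d₁)·σ/(2√T) + r·K·e^{−rT}·N(−d₂) = −7.889059 + 3.208245 = -4.680814

price = 18.840241
Θ = -4.680814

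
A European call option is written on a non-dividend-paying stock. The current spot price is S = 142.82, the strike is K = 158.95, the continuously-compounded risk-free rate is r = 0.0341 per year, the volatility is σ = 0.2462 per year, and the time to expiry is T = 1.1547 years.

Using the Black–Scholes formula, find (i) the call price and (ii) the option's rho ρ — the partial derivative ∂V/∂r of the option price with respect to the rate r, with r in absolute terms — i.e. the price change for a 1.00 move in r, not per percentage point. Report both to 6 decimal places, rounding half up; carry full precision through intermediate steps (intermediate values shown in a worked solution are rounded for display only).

σ√T = 0.2462·√1.1547 = 0.264559
d₁ = (ln(S/K) + (r+σ²/2)T) / (σ√T) = (ln(142.82/158.95) + (0.0341+0.2462²/2)·1.1547) / 0.264559 = (-0.107005 + 0.074371) / 0.264559 = -0.123351
d₂ = d₁ − σ√T = -0.123351 − 0.264559 = -0.387910
e^{−rT} = e^{−0.0341·1.1547} = 0.961390
N(d₁) = 0.450915,  N(d₂) = 0.349041
Call price V = S·N(d₁) − K·e^{−rT}·N(d₂) = 64.399631 − 53.338030 = 11.061601
ρ = K·T·e^{−rT}·N(d₂) = 61.589423

price = 11.061601
ρ = 61.589423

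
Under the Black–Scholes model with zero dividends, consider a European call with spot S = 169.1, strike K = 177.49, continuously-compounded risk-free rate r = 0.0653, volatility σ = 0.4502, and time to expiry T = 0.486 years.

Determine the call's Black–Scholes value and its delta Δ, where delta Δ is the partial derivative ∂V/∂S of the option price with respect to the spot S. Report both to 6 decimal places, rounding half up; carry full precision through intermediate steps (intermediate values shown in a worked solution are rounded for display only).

price = 19.870572
Δ = 0.541317

σ√T = 0.4502·√0.486 = 0.313851
d₁ = (ln(S/K) + (r+σ²/2)T) / (σ√T) = (ln(169.1/177.49) + (0.0653+0.4502²/2)·0.486) / 0.313851 = (-0.048424 + 0.080987) / 0.313851 = 0.103753
d₂ = d₁ − σ√T = 0.103753 − 0.313851 = -0.210098
e^{−rT} = e^{−0.0653·0.486} = 0.968762
N(d₁) = 0.541317,  N(d₂) = 0.416796
Call price V = S·N(d₁) − K·e^{−rT}·N(d₂) = 91.536768 − 71.666196 = 19.870572
Δ = N(d₁) = 0.541317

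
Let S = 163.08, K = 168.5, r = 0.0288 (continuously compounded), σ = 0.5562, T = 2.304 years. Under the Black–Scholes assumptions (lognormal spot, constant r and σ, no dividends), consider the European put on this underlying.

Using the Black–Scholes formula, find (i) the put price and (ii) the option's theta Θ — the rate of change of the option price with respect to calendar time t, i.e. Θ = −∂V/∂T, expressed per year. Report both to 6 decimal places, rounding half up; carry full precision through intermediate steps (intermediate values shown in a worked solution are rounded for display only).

σ√T = 0.5562·√2.304 = 0.844252
d₁ = (ln(S/K) + (r+σ²/2)T) / (σ√T) = (ln(163.08/168.5) + (0.0288+0.5562²/2)·2.304) / 0.844252 = (-0.032695 + 0.422736) / 0.844252 = 0.461996
d₂ = d₁ − σ√T = 0.461996 − 0.844252 = -0.382256
e^{−rT} = e^{−0.0288·2.304} = 0.935798
N(−d₁) = 0.322042,  N(−d₂) = 0.648864
Put price V = K·e^{−rT}·N(−d₂) − S·N(−d₁) = 102.314242 − 52.518618 = 49.795624
φ(d₁) = (1/√(2π))·e^{−d₁²/2} = 0.358560
Θ = −S·φ(d₁)·σ/(2√T) + r·K·e^{−rT}·N(−d₂) = −10.713282 + 2.946650 = -7.766632

price = 49.795624
Θ = -7.766632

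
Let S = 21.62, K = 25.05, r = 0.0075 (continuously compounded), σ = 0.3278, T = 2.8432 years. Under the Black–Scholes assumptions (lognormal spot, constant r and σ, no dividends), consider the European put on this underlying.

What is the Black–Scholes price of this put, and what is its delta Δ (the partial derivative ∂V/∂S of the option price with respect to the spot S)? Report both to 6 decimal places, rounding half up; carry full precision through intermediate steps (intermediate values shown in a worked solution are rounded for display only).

price = 6.600319
Δ = -0.480647

σ√T = 0.3278·√2.8432 = 0.552730
d₁ = (ln(S/K) + (r+σ²/2)T) / (σ√T) = (ln(21.62/25.05) + (0.0075+0.3278²/2)·2.8432) / 0.552730 = (-0.147255 + 0.174079) / 0.552730 = 0.048530
d₂ = d₁ − σ√T = 0.048530 − 0.552730 = -0.504200
e^{−rT} = e^{−0.0075·2.8432} = 0.978902
N(−d₁) = 0.480647,  N(−d₂) = 0.692939
Put price V = K·e^{−rT}·N(−d₂) − S·N(−d₁) = 16.991906 − 10.391587 = 6.600319
Δ = −N(−d₁) = -0.480647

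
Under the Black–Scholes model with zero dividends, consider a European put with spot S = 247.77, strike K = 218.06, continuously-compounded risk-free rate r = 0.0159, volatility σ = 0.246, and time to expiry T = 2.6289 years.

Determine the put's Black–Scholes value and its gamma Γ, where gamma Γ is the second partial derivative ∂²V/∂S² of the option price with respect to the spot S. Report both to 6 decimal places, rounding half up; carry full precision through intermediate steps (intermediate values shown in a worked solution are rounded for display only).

σ√T = 0.246·√2.6289 = 0.398862
d₁ = (ln(S/K) + (r+σ²/2)T) / (σ√T) = (ln(247.77/218.06) + (0.0159+0.246²/2)·2.6289) / 0.398862 = (0.127731 + 0.121345) / 0.398862 = 0.624466
d₂ = d₁ − σ√T = 0.624466 − 0.398862 = 0.225604
e^{−rT} = e^{−0.0159·2.6289} = 0.959062
N(−d₁) = 0.266161,  N(−d₂) = 0.410755
Put price V = K·e^{−rT}·N(−d₂) − S·N(−d₁) = 85.902365 − 65.946671 = 19.955695
φ(d₁) = (1/√(2π))·e^{−d₁²/2} = 0.328270
Γ = φ(d₁) / (S·σ·√T) = 0.003322

price = 19.955695
Γ = 0.003322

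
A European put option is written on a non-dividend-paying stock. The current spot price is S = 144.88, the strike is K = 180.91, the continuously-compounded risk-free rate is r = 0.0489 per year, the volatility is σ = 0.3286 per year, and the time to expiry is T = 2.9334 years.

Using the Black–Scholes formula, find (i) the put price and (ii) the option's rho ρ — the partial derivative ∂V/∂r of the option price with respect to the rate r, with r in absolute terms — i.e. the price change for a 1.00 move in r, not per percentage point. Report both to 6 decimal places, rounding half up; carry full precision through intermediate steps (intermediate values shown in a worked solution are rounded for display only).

price = 39.662906
ρ = -304.906357

σ√T = 0.3286·√2.9334 = 0.562799
d₁ = (ln(S/K) + (r+σ²/2)T) / (σ√T) = (ln(144.88/180.91) + (0.0489+0.3286²/2)·2.9334) / 0.562799 = (-0.222094 + 0.301815) / 0.562799 = 0.141650
d₂ = d₁ − σ√T = 0.141650 − 0.562799 = -0.421148
e^{−rT} = e^{−0.0489·2.9334} = 0.866370
N(−d₁) = 0.443678,  N(−d₂) = 0.663177
Put price V = K·e^{−rT}·N(−d₂) − S·N(−d₁) = 103.942987 − 64.280080 = 39.662906
ρ = −K·T·e^{−rT}·N(−d₂) = -304.906357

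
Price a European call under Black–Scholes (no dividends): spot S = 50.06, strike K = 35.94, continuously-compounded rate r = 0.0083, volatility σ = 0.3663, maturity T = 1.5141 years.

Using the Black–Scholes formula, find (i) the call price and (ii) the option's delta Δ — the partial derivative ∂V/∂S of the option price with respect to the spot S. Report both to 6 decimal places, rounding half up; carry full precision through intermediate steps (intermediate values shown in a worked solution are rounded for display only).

σ√T = 0.3663·√1.5141 = 0.450728
d₁ = (ln(S/K) + (r+σ²/2)T) / (σ√T) = (ln(50.06/35.94) + (0.0083+0.3663²/2)·1.5141) / 0.450728 = (0.331371 + 0.114145) / 0.450728 = 0.988438
d₂ = d₁ − σ√T = 0.988438 − 0.450728 = 0.537710
e^{−rT} = e^{−0.0083·1.5141} = 0.987512
N(d₁) = 0.838531,  N(d₂) = 0.704611
Call price V = S·N(d₁) − K·e^{−rT}·N(d₂) = 41.976852 − 25.007479 = 16.969373
Δ = N(d₁) = 0.838531

price = 16.969373
Δ = 0.838531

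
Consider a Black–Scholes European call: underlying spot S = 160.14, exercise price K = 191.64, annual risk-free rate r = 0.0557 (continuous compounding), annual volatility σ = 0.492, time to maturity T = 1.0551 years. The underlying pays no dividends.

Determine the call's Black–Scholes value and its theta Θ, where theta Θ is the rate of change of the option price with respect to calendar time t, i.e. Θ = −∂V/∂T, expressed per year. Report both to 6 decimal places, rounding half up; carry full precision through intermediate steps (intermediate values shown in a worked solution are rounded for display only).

price = 24.660992
Θ = -18.433676

σ√T = 0.492·√1.0551 = 0.505373
d₁ = (ln(S/K) + (r+σ²/2)T) / (σ√T) = (ln(160.14/191.64) + (0.0557+0.492²/2)·1.0551) / 0.505373 = (-0.179570 + 0.186470) / 0.505373 = 0.013653
d₂ = d₁ − σ√T = 0.013653 − 0.505373 = -0.491720
e^{−rT} = e^{−0.0557·1.0551} = 0.942924
N(d₁) = 0.505447,  N(d₂) = 0.311459
Call price V = S·N(d₁) − K·e^{−rT}·N(d₂) = 80.942204 − 56.281212 = 24.660992
φ(d₁) = (1/√(2π))·e^{−d₁²/2} = 0.398905
Θ = −S·φ(d₁)·σ/(2√T) − r·K·e^{−rT}·N(d₂) = −15.298812 − 3.134864 = -18.433676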